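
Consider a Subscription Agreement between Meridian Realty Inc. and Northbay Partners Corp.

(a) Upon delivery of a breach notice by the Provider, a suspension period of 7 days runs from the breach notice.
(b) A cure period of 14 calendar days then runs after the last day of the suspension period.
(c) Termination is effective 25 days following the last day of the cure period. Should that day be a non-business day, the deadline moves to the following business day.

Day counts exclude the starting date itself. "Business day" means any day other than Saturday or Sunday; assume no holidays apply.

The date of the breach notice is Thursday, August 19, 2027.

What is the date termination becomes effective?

October 4, 2027

The last day of the suspension period: August 19, 2027 + 7 days = August 26, 2027.
The last day of the cure period: 14 calendar days after August 26, 2027 is September 9, 2027.
The date termination becomes effective: 25 calendar days after September 9, 2027 is October 4, 2027. October 4, 2027 is a Monday, so no roll-forward applies.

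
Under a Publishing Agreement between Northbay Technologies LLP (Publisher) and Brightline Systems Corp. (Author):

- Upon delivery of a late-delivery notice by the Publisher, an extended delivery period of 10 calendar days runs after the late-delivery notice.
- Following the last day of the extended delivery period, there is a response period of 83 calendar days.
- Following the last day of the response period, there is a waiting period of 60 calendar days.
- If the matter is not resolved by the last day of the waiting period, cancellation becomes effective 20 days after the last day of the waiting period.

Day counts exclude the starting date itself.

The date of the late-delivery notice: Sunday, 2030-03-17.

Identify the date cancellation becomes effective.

2030-09-06

The last day of the extended delivery period: 2030-03-17 + 10 days = 2030-03-27.
Adding 83 calendar days to 2030-03-27 gives 2030-06-18, which is the last day of the response period.
The last day of the waiting period: 2030-06-18 + 60 days = 2030-08-17.
The date cancellation becomes effective: 20 calendar days after 2030-08-17 is 2030-09-06.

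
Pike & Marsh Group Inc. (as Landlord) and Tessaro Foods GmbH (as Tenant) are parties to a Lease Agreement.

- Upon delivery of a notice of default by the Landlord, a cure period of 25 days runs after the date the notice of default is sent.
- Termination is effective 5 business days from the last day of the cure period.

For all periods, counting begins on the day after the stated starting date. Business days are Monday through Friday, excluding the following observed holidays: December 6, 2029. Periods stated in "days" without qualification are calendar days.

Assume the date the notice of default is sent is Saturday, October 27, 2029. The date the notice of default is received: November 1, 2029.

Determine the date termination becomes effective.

The last day of the cure period: October 27, 2029 + 25 days = November 21, 2029.
From Wednesday, November 21, 2029, 5 business days (Nov 22, Nov 23, Nov 26, Nov 27, Nov 28, skipping weekends) brings us to Wednesday, November 28, 2029, which is the date termination becomes effective.

November 28, 2029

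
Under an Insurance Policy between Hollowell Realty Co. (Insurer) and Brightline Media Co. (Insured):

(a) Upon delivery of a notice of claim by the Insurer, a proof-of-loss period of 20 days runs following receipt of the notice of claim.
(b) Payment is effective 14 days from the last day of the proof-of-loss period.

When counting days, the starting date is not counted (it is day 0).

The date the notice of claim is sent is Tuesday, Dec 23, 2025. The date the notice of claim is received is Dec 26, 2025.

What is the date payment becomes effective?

The last day of the proof-of-loss period: Dec 26, 2025 + 20 days = Jan 15, 2026.
Adding 14 calendar days to Jan 15, 2026 gives Jan 29, 2026, which is the date payment becomes effective.

Jan 29, 2026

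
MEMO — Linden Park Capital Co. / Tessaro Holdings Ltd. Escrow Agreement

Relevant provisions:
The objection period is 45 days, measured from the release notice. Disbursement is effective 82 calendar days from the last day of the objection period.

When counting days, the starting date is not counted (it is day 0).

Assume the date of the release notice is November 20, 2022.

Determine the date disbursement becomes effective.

The last day of the objection period: November 20, 2022 + 45 days = January 4, 2023.
Adding 82 calendar days to January 4, 2023 gives March 27, 2023, which is the date disbursement becomes effective.

March 27, 2023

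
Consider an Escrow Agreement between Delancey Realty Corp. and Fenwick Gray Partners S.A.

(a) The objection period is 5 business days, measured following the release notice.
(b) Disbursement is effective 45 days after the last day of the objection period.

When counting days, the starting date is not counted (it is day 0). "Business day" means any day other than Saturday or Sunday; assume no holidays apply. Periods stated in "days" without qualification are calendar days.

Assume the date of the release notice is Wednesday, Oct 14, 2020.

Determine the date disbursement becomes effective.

Dec 5, 2020

From Wednesday, Oct 14, 2020, 5 business days (Oct 15, Oct 16, Oct 19, Oct 20, Oct 21, skipping weekends) brings us to Wednesday, Oct 21, 2020, which is the last day of the objection period.
The date disbursement becomes effective: 45 calendar days after Oct 21, 2020 is Dec 5, 2020.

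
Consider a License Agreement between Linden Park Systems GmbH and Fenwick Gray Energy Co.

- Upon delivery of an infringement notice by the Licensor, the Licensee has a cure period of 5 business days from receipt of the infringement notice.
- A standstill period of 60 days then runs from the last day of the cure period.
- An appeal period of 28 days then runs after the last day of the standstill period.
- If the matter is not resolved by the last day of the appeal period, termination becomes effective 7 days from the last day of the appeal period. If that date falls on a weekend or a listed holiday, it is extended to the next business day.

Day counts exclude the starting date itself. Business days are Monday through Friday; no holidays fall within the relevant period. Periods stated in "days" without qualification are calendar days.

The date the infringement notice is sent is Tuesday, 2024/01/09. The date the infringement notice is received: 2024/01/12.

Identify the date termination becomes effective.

2024/04/23

The last day of the cure period: counting 5 business days from Friday, 2024/01/12 (Jan 15, Jan 16, Jan 17, Jan 18, Jan 19, skipping weekends) reaches Friday, 2024/01/19.
Adding 60 calendar days to 2024/01/19 gives 2024/03/19, which is the last day of the standstill period.
The last day of the appeal period: 28 calendar days after 2024/03/19 is 2024/04/16.
Adding 7 calendar days to 2024/04/16 gives 2024/04/23, which is the date termination becomes effective. 2024/04/23 is a Tuesday, so no roll-forward applies.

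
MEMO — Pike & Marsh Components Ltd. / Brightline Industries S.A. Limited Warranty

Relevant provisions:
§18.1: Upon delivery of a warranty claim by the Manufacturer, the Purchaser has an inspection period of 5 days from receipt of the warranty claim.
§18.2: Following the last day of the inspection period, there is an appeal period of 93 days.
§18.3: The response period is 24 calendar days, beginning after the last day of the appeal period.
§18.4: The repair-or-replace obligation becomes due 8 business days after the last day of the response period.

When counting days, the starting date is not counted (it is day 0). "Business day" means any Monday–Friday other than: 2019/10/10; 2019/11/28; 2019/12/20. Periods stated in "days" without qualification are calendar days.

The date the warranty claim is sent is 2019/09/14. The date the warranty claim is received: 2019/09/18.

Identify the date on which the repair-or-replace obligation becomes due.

The last day of the inspection period: 5 calendar days after 2019/09/18 is 2019/09/23.
The last day of the appeal period: 93 calendar days after 2019/09/23 is 2019/12/25.
The last day of the response period: 2019/12/25 + 24 days = 2020/01/18.
The date on which the repair-or-replace obligation becomes due: 8 business days after Saturday, 2020/01/18, skipping weekends — Jan 20, Jan 21, Jan 22, Jan 23, Jan 24, Jan 27, Jan 28, Jan 29 — lands on Wednesday, 2020/01/29.

2020/01/29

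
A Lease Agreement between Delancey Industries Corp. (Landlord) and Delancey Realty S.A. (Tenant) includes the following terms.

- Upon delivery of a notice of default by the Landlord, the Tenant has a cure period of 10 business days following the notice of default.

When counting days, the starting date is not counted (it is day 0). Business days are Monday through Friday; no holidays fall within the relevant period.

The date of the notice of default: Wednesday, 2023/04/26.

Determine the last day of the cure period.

2023/05/10

From Wednesday, 2023/04/26, 10 business days (Apr 27, Apr 28, May 1, May 2, May 3, May 4, May 5, May 8, May 9, May 10, skipping weekends) brings us to Wednesday, 2023/05/10, which is the last day of the cure period.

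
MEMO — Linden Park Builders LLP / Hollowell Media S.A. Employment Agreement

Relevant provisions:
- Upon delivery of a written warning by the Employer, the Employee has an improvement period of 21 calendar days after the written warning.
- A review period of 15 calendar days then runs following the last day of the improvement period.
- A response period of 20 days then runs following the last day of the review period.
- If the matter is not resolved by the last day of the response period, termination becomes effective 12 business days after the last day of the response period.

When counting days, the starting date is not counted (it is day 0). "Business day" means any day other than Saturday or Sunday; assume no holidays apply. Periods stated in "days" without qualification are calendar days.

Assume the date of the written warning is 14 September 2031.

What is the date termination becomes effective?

Adding 21 calendar days to 14 September 2031 gives 5 October 2031, which is the last day of the improvement period.
The last day of the review period: 5 October 2031 + 15 days = 20 October 2031.
Adding 20 calendar days to 20 October 2031 gives 9 November 2031, which is the last day of the response period.
The date termination becomes effective: 12 business days after Sunday, 9 November 2031, skipping weekends — Nov 10, Nov 11, Nov 12, Nov 13, …, Nov 21, Nov 24, Nov 25 — lands on Tuesday, 25 November 2031.

25 November 2031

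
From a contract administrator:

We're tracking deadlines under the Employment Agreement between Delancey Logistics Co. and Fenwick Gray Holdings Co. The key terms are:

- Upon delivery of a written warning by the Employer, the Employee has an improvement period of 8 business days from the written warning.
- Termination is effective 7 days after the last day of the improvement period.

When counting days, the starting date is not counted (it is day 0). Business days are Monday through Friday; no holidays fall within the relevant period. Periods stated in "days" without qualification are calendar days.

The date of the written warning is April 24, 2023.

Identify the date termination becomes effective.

From Monday, April 24, 2023, 8 business days (Apr 25, Apr 26, Apr 27, Apr 28, May 1, May 2, May 3, May 4, skipping weekends) brings us to Thursday, May 4, 2023, which is the last day of the improvement period.
The date termination becomes effective: May 4, 2023 + 7 days = May 11, 2023.

May 11, 2023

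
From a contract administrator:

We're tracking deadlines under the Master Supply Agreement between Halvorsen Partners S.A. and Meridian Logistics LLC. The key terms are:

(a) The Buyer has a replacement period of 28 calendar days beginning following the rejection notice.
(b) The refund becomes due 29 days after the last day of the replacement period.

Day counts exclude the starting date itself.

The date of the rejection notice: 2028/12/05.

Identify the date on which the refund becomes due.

2029/01/31

Adding 28 calendar days to 2028/12/05 gives 2029/01/02, which is the last day of the replacement period.
Adding 29 calendar days to 2029/01/02 gives 2029/01/31, which is the date on which the refund becomes due.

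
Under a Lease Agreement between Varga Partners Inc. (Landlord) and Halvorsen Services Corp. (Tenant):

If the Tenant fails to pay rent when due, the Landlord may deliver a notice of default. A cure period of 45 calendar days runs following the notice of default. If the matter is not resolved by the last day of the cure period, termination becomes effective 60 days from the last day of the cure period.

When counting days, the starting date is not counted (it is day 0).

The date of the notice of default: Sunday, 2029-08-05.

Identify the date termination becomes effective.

The last day of the cure period: 2029-08-05 + 45 days = 2029-09-19.
Adding 60 calendar days to 2029-09-19 gives 2029-11-18, which is the date termination becomes effective.

2029-11-18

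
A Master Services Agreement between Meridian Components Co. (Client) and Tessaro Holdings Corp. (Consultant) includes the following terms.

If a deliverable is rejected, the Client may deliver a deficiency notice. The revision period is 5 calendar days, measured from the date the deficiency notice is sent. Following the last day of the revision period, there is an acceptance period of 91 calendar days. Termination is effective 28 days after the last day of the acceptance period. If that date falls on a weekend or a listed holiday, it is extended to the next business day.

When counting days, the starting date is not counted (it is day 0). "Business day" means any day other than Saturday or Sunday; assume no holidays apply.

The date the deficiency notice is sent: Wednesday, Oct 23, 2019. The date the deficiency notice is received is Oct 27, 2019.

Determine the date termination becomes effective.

The last day of the revision period: 5 calendar days after Oct 23, 2019 is Oct 28, 2019.
Adding 91 calendar days to Oct 28, 2019 gives Jan 27, 2020, which is the last day of the acceptance period.
The date termination becomes effective: Jan 27, 2020 + 28 days = Feb 24, 2020. Feb 24, 2020 is a Monday, so no roll-forward applies.

Feb 24, 2020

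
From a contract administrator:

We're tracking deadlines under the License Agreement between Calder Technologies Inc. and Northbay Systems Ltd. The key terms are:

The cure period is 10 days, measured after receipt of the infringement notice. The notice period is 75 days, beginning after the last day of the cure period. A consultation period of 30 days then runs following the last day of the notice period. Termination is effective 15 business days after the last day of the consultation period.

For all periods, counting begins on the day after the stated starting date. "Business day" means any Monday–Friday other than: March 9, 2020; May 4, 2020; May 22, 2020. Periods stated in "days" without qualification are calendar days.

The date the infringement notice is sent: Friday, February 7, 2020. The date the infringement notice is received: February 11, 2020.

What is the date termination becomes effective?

The last day of the cure period: February 11, 2020 + 10 days = February 21, 2020.
Adding 75 calendar days to February 21, 2020 gives May 6, 2020, which is the last day of the notice period.
The last day of the consultation period: 30 calendar days after May 6, 2020 is June 5, 2020.
The date termination becomes effective: counting 15 business days from Friday, June 5, 2020 (Jun 8, Jun 9, Jun 10, Jun 11, …, Jun 24, Jun 25, Jun 26, skipping weekends) reaches Friday, June 26, 2020.

June 26, 2020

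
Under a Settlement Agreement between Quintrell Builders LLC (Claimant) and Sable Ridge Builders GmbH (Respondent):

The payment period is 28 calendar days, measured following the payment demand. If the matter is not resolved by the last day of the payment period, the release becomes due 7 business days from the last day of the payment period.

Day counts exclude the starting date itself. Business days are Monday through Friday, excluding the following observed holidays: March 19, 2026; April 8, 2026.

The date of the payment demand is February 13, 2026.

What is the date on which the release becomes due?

Adding 28 calendar days to February 13, 2026 gives March 13, 2026, which is the last day of the payment period.
From Friday, March 13, 2026, 7 business days (Mar 16, Mar 17, Mar 18, Mar 20, Mar 23, Mar 24, Mar 25, skipping weekends and the listed holiday on Mar 19) brings us to Wednesday, March 25, 2026, which is the date on which the release becomes due.

March 25, 2026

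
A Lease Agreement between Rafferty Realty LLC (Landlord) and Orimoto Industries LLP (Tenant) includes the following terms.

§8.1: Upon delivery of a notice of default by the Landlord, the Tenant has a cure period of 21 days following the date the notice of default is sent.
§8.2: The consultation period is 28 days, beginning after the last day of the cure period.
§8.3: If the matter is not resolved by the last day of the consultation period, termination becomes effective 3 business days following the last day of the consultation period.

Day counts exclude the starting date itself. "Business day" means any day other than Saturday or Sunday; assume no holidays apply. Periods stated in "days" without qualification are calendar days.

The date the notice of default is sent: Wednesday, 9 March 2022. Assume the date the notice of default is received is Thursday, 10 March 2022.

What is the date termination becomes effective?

Adding 21 calendar days to 9 March 2022 gives 30 March 2022, which is the last day of the cure period.
Adding 28 calendar days to 30 March 2022 gives 27 April 2022, which is the last day of the consultation period.
The date termination becomes effective: counting 3 business days from Wednesday, 27 April 2022 (Apr 28, Apr 29, May 2, skipping weekends) reaches Monday, 2 May 2022.

2 May 2022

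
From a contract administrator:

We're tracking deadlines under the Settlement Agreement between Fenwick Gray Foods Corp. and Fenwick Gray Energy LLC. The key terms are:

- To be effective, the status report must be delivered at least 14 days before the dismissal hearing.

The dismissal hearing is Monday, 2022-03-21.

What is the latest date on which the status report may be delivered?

2022-03-07

2022-03-21 minus 14 days is 2022-03-07.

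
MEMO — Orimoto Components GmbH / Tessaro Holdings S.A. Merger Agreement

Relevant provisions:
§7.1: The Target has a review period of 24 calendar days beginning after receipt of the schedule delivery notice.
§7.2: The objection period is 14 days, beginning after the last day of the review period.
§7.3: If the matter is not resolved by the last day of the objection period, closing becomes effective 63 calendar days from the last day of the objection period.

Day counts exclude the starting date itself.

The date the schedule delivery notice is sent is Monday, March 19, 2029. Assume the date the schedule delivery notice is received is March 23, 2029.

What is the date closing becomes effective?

The last day of the review period: March 23, 2029 + 24 days = April 16, 2029.
Adding 14 calendar days to April 16, 2029 gives April 30, 2029, which is the last day of the objection period.
The date closing becomes effective: 63 calendar days after April 30, 2029 is July 2, 2029.

July 2, 2029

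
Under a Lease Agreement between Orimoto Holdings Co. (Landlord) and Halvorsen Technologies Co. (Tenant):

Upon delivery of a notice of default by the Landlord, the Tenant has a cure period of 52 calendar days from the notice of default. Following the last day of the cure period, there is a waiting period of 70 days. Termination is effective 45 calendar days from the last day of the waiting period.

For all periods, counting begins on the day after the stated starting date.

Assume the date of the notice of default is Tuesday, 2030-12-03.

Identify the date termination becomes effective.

2031-05-19

The last day of the cure period: 2030-12-03 + 52 days = 2031-01-24.
The last day of the waiting period: 2031-01-24 + 70 days = 2031-04-04.
The date termination becomes effective: 45 calendar days after 2031-04-04 is 2031-05-19.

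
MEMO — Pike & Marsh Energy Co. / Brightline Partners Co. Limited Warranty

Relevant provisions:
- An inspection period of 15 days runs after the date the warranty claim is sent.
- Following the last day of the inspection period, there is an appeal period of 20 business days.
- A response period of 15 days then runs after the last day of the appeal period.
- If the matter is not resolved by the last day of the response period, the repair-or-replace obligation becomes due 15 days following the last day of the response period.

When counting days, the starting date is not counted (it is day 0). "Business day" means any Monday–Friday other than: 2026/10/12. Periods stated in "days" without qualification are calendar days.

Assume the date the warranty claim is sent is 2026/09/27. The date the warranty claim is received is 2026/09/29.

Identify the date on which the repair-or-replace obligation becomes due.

2026/12/09

The last day of the inspection period: 15 calendar days after 2026/09/27 is 2026/10/12.
The last day of the appeal period: counting 20 business days from Monday, 2026/10/12 (Oct 13, Oct 14, Oct 15, Oct 16, …, Nov 5, Nov 6, Nov 9, skipping weekends) reaches Monday, 2026/11/09.
Adding 15 calendar days to 2026/11/09 gives 2026/11/24, which is the last day of the response period.
The date on which the repair-or-replace obligation becomes due: 15 calendar days after 2026/11/24 is 2026/12/09.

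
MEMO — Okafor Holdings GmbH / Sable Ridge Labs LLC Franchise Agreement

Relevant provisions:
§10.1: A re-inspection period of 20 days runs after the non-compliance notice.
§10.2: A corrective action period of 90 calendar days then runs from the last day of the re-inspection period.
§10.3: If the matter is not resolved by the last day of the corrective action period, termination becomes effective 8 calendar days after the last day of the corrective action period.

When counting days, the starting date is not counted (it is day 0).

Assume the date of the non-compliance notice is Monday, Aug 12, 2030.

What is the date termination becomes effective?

Adding 20 calendar days to Aug 12, 2030 gives Sep 1, 2030, which is the last day of the re-inspection period.
The last day of the corrective action period: Sep 1, 2030 + 90 days = Nov 30, 2030.
The date termination becomes effective: Nov 30, 2030 + 8 days = Dec 8, 2030.

Dec 8, 2030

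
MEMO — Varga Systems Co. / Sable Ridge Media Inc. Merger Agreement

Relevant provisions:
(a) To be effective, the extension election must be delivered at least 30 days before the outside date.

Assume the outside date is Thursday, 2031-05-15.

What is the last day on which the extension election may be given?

Counting back 30 calendar days from 2031-05-15 gives 2031-04-15.

2031-04-15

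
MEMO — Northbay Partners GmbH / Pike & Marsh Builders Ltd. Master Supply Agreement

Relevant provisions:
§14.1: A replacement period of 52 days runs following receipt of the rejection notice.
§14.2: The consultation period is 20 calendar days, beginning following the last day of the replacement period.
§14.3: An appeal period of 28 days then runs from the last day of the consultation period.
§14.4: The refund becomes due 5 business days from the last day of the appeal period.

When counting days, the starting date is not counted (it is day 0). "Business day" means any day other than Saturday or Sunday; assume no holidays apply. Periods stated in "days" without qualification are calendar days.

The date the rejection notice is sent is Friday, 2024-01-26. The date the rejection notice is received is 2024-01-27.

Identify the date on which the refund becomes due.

Adding 52 calendar days to 2024-01-27 gives 2024-03-19, which is the last day of the replacement period.
The last day of the consultation period: 20 calendar days after 2024-03-19 is 2024-04-08.
Adding 28 calendar days to 2024-04-08 gives 2024-05-06, which is the last day of the appeal period.
From Monday, 2024-05-06, 5 business days (May 7, May 8, May 9, May 10, May 13, skipping weekends) brings us to Monday, 2024-05-13, which is the date on which the refund becomes due.

2024-05-13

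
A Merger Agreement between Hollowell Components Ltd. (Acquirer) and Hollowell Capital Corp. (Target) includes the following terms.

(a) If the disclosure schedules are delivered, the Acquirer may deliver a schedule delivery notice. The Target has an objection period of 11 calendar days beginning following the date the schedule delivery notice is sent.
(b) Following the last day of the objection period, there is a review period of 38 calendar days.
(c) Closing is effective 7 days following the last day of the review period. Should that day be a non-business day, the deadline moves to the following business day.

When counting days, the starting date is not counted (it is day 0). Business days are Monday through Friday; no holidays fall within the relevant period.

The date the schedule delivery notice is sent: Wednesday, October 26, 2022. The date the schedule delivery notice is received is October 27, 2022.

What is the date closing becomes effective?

The last day of the objection period: 11 calendar days after October 26, 2022 is November 6, 2022.
The last day of the review period: 38 calendar days after November 6, 2022 is December 14, 2022.
The date closing becomes effective: 7 calendar days after December 14, 2022 is December 21, 2022. December 21, 2022 is a Wednesday, so no roll-forward applies.

December 21, 2022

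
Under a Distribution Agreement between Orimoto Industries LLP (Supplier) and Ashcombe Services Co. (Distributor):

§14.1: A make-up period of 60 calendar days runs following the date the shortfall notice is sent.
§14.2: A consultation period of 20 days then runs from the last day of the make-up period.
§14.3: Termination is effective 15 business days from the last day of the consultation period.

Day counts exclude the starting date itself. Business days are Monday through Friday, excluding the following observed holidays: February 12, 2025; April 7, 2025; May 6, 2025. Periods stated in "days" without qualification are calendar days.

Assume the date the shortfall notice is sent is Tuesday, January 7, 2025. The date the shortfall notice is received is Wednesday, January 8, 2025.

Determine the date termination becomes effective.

April 21, 2025

The last day of the make-up period: January 7, 2025 + 60 days = March 8, 2025.
Adding 20 calendar days to March 8, 2025 gives March 28, 2025, which is the last day of the consultation period.
The date termination becomes effective: 15 business days after Friday, March 28, 2025, skipping weekends and the listed holiday on Apr 7 — Mar 31, Apr 1, Apr 2, Apr 3, …, Apr 17, Apr 18, Apr 21 — lands on Monday, April 21, 2025.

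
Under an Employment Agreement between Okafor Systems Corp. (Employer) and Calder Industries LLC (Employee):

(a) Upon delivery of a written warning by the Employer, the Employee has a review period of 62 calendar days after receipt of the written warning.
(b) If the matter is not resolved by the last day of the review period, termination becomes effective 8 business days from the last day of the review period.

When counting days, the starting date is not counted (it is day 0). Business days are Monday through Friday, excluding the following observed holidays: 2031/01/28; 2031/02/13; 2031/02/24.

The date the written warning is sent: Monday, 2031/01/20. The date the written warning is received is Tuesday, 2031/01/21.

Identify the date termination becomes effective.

2031/04/03

The last day of the review period: 62 calendar days after 2031/01/21 is 2031/03/24.
From Monday, 2031/03/24, 8 business days (Mar 25, Mar 26, Mar 27, Mar 28, Mar 31, Apr 1, Apr 2, Apr 3, skipping weekends) brings us to Thursday, 2031/04/03, which is the date termination becomes effective.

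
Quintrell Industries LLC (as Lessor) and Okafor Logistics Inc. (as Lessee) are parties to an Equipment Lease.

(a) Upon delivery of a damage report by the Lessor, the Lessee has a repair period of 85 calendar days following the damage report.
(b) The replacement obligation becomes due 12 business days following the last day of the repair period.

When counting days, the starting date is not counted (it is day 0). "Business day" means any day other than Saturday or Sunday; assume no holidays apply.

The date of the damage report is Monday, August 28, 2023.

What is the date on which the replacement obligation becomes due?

December 7, 2023

The last day of the repair period: 85 calendar days after August 28, 2023 is November 21, 2023.
The date on which the replacement obligation becomes due: 12 business days after Tuesday, November 21, 2023, skipping weekends — Nov 22, Nov 23, Nov 24, Nov 27, …, Dec 5, Dec 6, Dec 7 — lands on Thursday, December 7, 2023.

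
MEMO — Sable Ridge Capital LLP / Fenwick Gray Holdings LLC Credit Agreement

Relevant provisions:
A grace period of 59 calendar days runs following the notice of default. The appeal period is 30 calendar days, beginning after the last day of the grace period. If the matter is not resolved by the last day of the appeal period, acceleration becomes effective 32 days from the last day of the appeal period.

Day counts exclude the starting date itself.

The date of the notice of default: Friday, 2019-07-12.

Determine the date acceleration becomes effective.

Adding 59 calendar days to 2019-07-12 gives 2019-09-09, which is the last day of the grace period.
The last day of the appeal period: 30 calendar days after 2019-09-09 is 2019-10-09.
The date acceleration becomes effective: 2019-10-09 + 32 days = 2019-11-10.

2019-11-10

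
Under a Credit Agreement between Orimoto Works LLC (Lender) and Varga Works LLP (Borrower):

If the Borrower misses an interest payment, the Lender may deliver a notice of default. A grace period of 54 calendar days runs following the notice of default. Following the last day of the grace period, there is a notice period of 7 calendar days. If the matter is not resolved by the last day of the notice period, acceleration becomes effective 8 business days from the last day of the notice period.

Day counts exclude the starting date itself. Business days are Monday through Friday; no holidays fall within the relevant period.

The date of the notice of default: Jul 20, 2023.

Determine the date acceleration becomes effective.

The last day of the grace period: 54 calendar days after Jul 20, 2023 is Sep 12, 2023.
The last day of the notice period: Sep 12, 2023 + 7 days = Sep 19, 2023.
From Tuesday, Sep 19, 2023, 8 business days (Sep 20, Sep 21, Sep 22, Sep 25, Sep 26, Sep 27, Sep 28, Sep 29, skipping weekends) brings us to Friday, Sep 29, 2023, which is the date acceleration becomes effective.

Sep 29, 2023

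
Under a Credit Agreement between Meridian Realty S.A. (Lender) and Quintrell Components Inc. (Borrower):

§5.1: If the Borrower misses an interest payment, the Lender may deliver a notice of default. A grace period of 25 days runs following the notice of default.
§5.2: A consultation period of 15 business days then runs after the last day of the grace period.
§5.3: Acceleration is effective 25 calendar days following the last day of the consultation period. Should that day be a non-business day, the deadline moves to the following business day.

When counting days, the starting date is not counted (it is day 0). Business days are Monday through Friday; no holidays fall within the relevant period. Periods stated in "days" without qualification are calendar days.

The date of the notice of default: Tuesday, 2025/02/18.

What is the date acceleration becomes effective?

The last day of the grace period: 25 calendar days after 2025/02/18 is 2025/03/15.
The last day of the consultation period: counting 15 business days from Saturday, 2025/03/15 (Mar 17, Mar 18, Mar 19, Mar 20, …, Apr 2, Apr 3, Apr 4, skipping weekends) reaches Friday, 2025/04/04.
Adding 25 calendar days to 2025/04/04 gives 2025/04/29, which is the date acceleration becomes effective. 2025/04/29 is a Tuesday, so no roll-forward applies.

2025/04/29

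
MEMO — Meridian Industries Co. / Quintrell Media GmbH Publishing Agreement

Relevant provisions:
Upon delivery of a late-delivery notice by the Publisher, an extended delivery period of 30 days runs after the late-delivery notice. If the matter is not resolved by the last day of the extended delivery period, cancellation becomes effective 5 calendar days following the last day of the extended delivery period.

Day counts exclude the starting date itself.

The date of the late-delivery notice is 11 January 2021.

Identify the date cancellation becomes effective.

15 February 2021

The last day of the extended delivery period: 30 calendar days after 11 January 2021 is 10 February 2021.
The date cancellation becomes effective: 5 calendar days after 10 February 2021 is 15 February 2021.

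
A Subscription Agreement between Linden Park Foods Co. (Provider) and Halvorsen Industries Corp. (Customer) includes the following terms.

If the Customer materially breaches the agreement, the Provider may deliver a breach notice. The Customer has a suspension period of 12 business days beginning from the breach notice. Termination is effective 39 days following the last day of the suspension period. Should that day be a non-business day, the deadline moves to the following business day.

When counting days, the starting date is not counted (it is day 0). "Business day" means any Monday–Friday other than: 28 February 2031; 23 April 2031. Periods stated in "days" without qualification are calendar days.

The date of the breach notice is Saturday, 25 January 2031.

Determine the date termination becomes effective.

24 March 2031

The last day of the suspension period: 12 business days after Saturday, 25 January 2031, skipping weekends — Jan 27, Jan 28, Jan 29, Jan 30, …, Feb 7, Feb 10, Feb 11 — lands on Tuesday, 11 February 2031.
The date termination becomes effective: 39 calendar days after 11 February 2031 is 22 March 2031. That falls on a Saturday, so it rolls to the next business day, Monday, 24 March 2031.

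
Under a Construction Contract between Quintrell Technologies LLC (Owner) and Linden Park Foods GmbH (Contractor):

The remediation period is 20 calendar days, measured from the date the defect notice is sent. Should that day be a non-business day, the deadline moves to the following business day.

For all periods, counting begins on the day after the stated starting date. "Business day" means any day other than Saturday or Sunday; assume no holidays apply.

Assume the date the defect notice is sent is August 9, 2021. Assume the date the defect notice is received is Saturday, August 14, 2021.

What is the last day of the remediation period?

August 30, 2021

Adding 20 calendar days to August 9, 2021 gives August 29, 2021, which is the last day of the remediation period. That falls on a Sunday, so it rolls to the next business day, Monday, August 30, 2021.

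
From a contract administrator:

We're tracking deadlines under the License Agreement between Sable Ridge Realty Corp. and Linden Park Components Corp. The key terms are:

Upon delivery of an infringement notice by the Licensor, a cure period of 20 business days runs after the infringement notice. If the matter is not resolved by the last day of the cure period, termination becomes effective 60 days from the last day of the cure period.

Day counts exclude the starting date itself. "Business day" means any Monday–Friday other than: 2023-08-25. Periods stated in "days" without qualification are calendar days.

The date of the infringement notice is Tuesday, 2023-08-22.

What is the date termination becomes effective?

2023-11-19

From Tuesday, 2023-08-22, 20 business days (Aug 23, Aug 24, Aug 28, Aug 29, …, Sep 18, Sep 19, Sep 20, skipping weekends and the listed holiday on Aug 25) brings us to Wednesday, 2023-09-20, which is the last day of the cure period.
The date termination becomes effective: 2023-09-20 + 60 days = 2023-11-19.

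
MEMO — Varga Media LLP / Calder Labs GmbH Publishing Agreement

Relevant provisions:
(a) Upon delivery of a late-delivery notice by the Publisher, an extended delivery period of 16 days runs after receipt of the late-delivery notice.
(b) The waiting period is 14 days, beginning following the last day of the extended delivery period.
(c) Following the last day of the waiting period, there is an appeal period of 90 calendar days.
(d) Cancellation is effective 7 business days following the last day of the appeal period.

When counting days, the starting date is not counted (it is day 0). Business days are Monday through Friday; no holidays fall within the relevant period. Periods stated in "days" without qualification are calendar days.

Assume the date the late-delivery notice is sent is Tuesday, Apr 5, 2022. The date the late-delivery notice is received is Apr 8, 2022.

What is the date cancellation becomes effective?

Adding 16 calendar days to Apr 8, 2022 gives Apr 24, 2022, which is the last day of the extended delivery period.
Adding 14 calendar days to Apr 24, 2022 gives May 8, 2022, which is the last day of the waiting period.
Adding 90 calendar days to May 8, 2022 gives Aug 6, 2022, which is the last day of the appeal period.
From Saturday, Aug 6, 2022, 7 business days (Aug 8, Aug 9, Aug 10, Aug 11, Aug 12, Aug 15, Aug 16, skipping weekends) brings us to Tuesday, Aug 16, 2022, which is the date cancellation becomes effective.

Aug 16, 2022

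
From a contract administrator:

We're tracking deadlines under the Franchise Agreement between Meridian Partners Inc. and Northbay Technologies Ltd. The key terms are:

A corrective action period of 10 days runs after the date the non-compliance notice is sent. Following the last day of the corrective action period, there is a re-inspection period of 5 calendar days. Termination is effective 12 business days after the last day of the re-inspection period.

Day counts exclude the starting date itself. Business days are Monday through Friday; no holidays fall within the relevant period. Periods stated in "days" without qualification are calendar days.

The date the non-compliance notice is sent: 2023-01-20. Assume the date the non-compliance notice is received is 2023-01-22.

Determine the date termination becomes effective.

Adding 10 calendar days to 2023-01-20 gives 2023-01-30, which is the last day of the corrective action period.
Adding 5 calendar days to 2023-01-30 gives 2023-02-04, which is the last day of the re-inspection period.
From Saturday, 2023-02-04, 12 business days (Feb 6, Feb 7, Feb 8, Feb 9, …, Feb 17, Feb 20, Feb 21, skipping weekends) brings us to Tuesday, 2023-02-21, which is the date termination becomes effective.

2023-02-21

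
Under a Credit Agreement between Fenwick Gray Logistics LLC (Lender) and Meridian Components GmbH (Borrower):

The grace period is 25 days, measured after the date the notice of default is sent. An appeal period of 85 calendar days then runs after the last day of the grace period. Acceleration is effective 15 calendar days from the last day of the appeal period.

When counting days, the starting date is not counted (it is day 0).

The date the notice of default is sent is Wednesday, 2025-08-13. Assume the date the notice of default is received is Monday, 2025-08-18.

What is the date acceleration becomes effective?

2025-12-16

The last day of the grace period: 25 calendar days after 2025-08-13 is 2025-09-07.
Adding 85 calendar days to 2025-09-07 gives 2025-12-01, which is the last day of the appeal period.
The date acceleration becomes effective: 2025-12-01 + 15 days = 2025-12-16.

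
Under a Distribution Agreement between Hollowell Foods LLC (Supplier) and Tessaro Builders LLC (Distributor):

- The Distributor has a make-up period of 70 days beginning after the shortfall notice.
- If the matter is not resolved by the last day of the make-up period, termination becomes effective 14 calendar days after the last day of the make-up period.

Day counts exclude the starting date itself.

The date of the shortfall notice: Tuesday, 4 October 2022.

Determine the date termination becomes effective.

27 December 2022

Adding 70 calendar days to 4 October 2022 gives 13 December 2022, which is the last day of the make-up period.
The date termination becomes effective: 13 December 2022 + 14 days = 27 December 2022.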